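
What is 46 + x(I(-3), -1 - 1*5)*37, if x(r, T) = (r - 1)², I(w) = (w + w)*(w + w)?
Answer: 45371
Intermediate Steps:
I(w) = 4*w² (I(w) = (2*w)*(2*w) = 4*w²)
x(r, T) = (-1 + r)²
46 + x(I(-3), -1 - 1*5)*37 = 46 + (-1 + 4*(-3)²)²*37 = 46 + (-1 + 4*9)²*37 = 46 + (-1 + 36)²*37 = 46 + 35²*37 = 46 + 1225*37 = 46 + 45325 = 45371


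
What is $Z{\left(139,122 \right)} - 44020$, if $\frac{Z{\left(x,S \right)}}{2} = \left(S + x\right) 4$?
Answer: $-41932$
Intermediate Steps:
$Z{\left(x,S \right)} = 8 S + 8 x$ ($Z{\left(x,S \right)} = 2 \left(S + x\right) 4 = 2 \left(4 S + 4 x\right) = 8 S + 8 x$)
$Z{\left(139,122 \right)} - 44020 = \left(8 \cdot 122 + 8 \cdot 139\right) - 44020 = \left(976 + 1112\right) - 44020 = 2088 - 44020 = -41932$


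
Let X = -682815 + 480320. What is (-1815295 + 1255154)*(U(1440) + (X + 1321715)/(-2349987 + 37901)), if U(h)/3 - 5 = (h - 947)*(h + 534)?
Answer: -1890552892994429333/1156043 ≈ -1.6354e+12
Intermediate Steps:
U(h) = 15 + 3*(-947 + h)*(534 + h) (U(h) = 15 + 3*((h - 947)*(h + 534)) = 15 + 3*((-947 + h)*(534 + h)) = 15 + 3*(-947 + h)*(534 + h))
X = -202495
(-1815295 + 1255154)*(U(1440) + (X + 1321715)/(-2349987 + 37901)) = (-1815295 + 1255154)*((-1517079 - 1239*1440 + 3*1440²) + (-202495 + 1321715)/(-2349987 + 37901)) = -560141*((-1517079 - 1784160 + 3*2073600) + 1119220/(-2312086)) = -560141*((-1517079 - 1784160 + 6220800) + 1119220*(-1/2312086)) = -560141*(2919561 - 559610/1156043) = -560141*3375137497513/1156043 = -1890552892994429333/1156043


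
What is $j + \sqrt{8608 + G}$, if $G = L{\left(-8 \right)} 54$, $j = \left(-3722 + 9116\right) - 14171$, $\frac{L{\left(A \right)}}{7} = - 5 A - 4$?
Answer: $-8777 + 2 \sqrt{5554} \approx -8628.0$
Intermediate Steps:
$L{\left(A \right)} = -28 - 35 A$ ($L{\left(A \right)} = 7 \left(- 5 A - 4\right) = 7 \left(-4 - 5 A\right) = -28 - 35 A$)
$j = -8777$ ($j = 5394 - 14171 = -8777$)
$G = 13608$ ($G = \left(-28 - -280\right) 54 = \left(-28 + 280\right) 54 = 252 \cdot 54 = 13608$)
$j + \sqrt{8608 + G} = -8777 + \sqrt{8608 + 13608} = -8777 + \sqrt{22216} = -8777 + 2 \sqrt{5554}$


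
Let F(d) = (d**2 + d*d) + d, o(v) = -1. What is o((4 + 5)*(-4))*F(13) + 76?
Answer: -275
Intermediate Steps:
F(d) = d + 2*d**2 (F(d) = (d**2 + d**2) + d = 2*d**2 + d = d + 2*d**2)
o((4 + 5)*(-4))*F(13) + 76 = -13*(1 + 2*13) + 76 = -13*(1 + 26) + 76 = -13*27 + 76 = -1*351 + 76 = -351 + 76 = -275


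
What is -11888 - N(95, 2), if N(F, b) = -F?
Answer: -11793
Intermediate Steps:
-11888 - N(95, 2) = -11888 - (-1)*95 = -11888 - 1*(-95) = -11888 + 95 = -11793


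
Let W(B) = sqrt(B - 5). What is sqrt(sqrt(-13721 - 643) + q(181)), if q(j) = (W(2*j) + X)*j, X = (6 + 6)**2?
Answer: sqrt(26064 + 181*sqrt(357) + 6*I*sqrt(399)) ≈ 171.71 + 0.349*I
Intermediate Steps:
W(B) = sqrt(-5 + B)
X = 144 (X = 12**2 = 144)
q(j) = j*(144 + sqrt(-5 + 2*j)) (q(j) = (sqrt(-5 + 2*j) + 144)*j = (144 + sqrt(-5 + 2*j))*j = j*(144 + sqrt(-5 + 2*j)))
sqrt(sqrt(-13721 - 643) + q(181)) = sqrt(sqrt(-13721 - 643) + 181*(144 + sqrt(-5 + 2*181))) = sqrt(sqrt(-14364) + 181*(144 + sqrt(-5 + 362))) = sqrt(6*I*sqrt(399) + 181*(144 + sqrt(357))) = sqrt(6*I*sqrt(399) + (26064 + 181*sqrt(357))) = sqrt(26064 + 181*sqrt(357) + 6*I*sqrt(399))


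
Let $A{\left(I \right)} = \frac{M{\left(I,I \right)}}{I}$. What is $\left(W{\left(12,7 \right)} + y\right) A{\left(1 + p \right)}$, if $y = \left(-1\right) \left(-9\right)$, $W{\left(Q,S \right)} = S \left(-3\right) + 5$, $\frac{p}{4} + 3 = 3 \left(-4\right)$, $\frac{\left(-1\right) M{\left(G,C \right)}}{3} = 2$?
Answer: $- \frac{42}{59} \approx -0.71186$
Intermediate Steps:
$M{\left(G,C \right)} = -6$ ($M{\left(G,C \right)} = \left(-3\right) 2 = -6$)
$p = -60$ ($p = -12 + 4 \cdot 3 \left(-4\right) = -12 + 4 \left(-12\right) = -12 - 48 = -60$)
$W{\left(Q,S \right)} = 5 - 3 S$ ($W{\left(Q,S \right)} = - 3 S + 5 = 5 - 3 S$)
$y = 9$
$A{\left(I \right)} = - \frac{6}{I}$
$\left(W{\left(12,7 \right)} + y\right) A{\left(1 + p \right)} = \left(\left(5 - 21\right) + 9\right) \left(- \frac{6}{1 - 60}\right) = \left(\left(5 - 21\right) + 9\right) \left(- \frac{6}{-59}\right) = \left(-16 + 9\right) \left(\left(-6\right) \left(- \frac{1}{59}\right)\right) = \left(-7\right) \frac{6}{59} = - \frac{42}{59}$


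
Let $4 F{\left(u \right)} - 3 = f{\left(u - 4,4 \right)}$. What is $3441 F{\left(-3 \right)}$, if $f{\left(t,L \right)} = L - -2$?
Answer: $\frac{30969}{4} \approx 7742.3$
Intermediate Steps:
$f{\left(t,L \right)} = 2 + L$ ($f{\left(t,L \right)} = L + 2 = 2 + L$)
$F{\left(u \right)} = \frac{9}{4}$ ($F{\left(u \right)} = \frac{3}{4} + \frac{2 + 4}{4} = \frac{3}{4} + \frac{1}{4} \cdot 6 = \frac{3}{4} + \frac{3}{2} = \frac{9}{4}$)
$3441 F{\left(-3 \right)} = 3441 \cdot \frac{9}{4} = \frac{30969}{4}$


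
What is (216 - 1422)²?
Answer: 1454436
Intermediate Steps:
(216 - 1422)² = (-1206)² = 1454436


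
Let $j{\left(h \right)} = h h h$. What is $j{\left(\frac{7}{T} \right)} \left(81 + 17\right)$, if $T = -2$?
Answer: $- \frac{16807}{4} \approx -4201.8$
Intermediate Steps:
$j{\left(h \right)} = h^{3}$ ($j{\left(h \right)} = h^{2} h = h^{3}$)
$j{\left(\frac{7}{T} \right)} \left(81 + 17\right) = \left(\frac{7}{-2}\right)^{3} \left(81 + 17\right) = \left(7 \left(- \frac{1}{2}\right)\right)^{3} \cdot 98 = \left(- \frac{7}{2}\right)^{3} \cdot 98 = \left(- \frac{343}{8}\right) 98 = - \frac{16807}{4}$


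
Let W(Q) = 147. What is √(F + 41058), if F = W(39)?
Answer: √41205 ≈ 202.99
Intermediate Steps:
F = 147
√(F + 41058) = √(147 + 41058) = √41205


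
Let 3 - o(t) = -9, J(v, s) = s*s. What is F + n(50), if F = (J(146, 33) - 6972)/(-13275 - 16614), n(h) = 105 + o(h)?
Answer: 1167632/9963 ≈ 117.20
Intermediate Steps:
J(v, s) = s²
o(t) = 12 (o(t) = 3 - 1*(-9) = 3 + 9 = 12)
n(h) = 117 (n(h) = 105 + 12 = 117)
F = 1961/9963 (F = (33² - 6972)/(-13275 - 16614) = (1089 - 6972)/(-29889) = -5883*(-1/29889) = 1961/9963 ≈ 0.19683)
F + n(50) = 1961/9963 + 117 = 1167632/9963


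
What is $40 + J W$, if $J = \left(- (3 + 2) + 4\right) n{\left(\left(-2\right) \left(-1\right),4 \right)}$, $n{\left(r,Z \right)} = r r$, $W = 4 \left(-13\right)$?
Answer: $248$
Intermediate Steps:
$W = -52$
$n{\left(r,Z \right)} = r^{2}$
$J = -4$ ($J = \left(- (3 + 2) + 4\right) \left(\left(-2\right) \left(-1\right)\right)^{2} = \left(\left(-1\right) 5 + 4\right) 2^{2} = \left(-5 + 4\right) 4 = \left(-1\right) 4 = -4$)
$40 + J W = 40 - -208 = 40 + 208 = 248$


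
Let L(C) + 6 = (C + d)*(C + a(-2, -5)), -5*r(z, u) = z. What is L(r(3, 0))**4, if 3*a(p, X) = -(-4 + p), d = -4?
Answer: 9354951841/390625 ≈ 23949.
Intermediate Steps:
a(p, X) = 4/3 - p/3 (a(p, X) = (-(-4 + p))/3 = (4 - p)/3 = 4/3 - p/3)
r(z, u) = -z/5
L(C) = -6 + (-4 + C)*(2 + C) (L(C) = -6 + (C - 4)*(C + (4/3 - 1/3*(-2))) = -6 + (-4 + C)*(C + (4/3 + 2/3)) = -6 + (-4 + C)*(C + 2) = -6 + (-4 + C)*(2 + C))
L(r(3, 0))**4 = (-14 + (-1/5*3)**2 - (-2)*3/5)**4 = (-14 + (-3/5)**2 - 2*(-3/5))**4 = (-14 + 9/25 + 6/5)**4 = (-311/25)**4 = 9354951841/390625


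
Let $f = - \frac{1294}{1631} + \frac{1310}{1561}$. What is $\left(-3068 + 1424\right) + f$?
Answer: $- \frac{597927504}{363713} \approx -1644.0$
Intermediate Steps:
$f = \frac{16668}{363713}$ ($f = \left(-1294\right) \frac{1}{1631} + 1310 \cdot \frac{1}{1561} = - \frac{1294}{1631} + \frac{1310}{1561} = \frac{16668}{363713} \approx 0.045827$)
$\left(-3068 + 1424\right) + f = \left(-3068 + 1424\right) + \frac{16668}{363713} = -1644 + \frac{16668}{363713} = - \frac{597927504}{363713}$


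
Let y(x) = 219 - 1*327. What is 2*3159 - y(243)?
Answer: 6426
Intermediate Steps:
y(x) = -108 (y(x) = 219 - 327 = -108)
2*3159 - y(243) = 2*3159 - 1*(-108) = 6318 + 108 = 6426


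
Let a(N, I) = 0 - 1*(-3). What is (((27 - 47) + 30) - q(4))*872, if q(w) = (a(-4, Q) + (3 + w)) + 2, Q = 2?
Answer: -1744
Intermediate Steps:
a(N, I) = 3 (a(N, I) = 0 + 3 = 3)
q(w) = 8 + w (q(w) = (3 + (3 + w)) + 2 = (6 + w) + 2 = 8 + w)
(((27 - 47) + 30) - q(4))*872 = (((27 - 47) + 30) - (8 + 4))*872 = ((-20 + 30) - 1*12)*872 = (10 - 12)*872 = -2*872 = -1744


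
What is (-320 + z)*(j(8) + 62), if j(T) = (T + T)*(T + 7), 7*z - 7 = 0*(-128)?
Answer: -96338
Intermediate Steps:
z = 1 (z = 1 + (0*(-128))/7 = 1 + (1/7)*0 = 1 + 0 = 1)
j(T) = 2*T*(7 + T) (j(T) = (2*T)*(7 + T) = 2*T*(7 + T))
(-320 + z)*(j(8) + 62) = (-320 + 1)*(2*8*(7 + 8) + 62) = -319*(2*8*15 + 62) = -319*(240 + 62) = -319*302 = -96338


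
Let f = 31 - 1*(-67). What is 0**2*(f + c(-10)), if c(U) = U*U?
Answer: 0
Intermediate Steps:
c(U) = U**2
f = 98 (f = 31 + 67 = 98)
0**2*(f + c(-10)) = 0**2*(98 + (-10)**2) = 0*(98 + 100) = 0*198 = 0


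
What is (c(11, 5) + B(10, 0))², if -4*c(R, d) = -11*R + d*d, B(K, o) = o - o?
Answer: 576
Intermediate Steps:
B(K, o) = 0
c(R, d) = -d²/4 + 11*R/4 (c(R, d) = -(-11*R + d*d)/4 = -(-11*R + d²)/4 = -(d² - 11*R)/4 = -d²/4 + 11*R/4)
(c(11, 5) + B(10, 0))² = ((-¼*5² + (11/4)*11) + 0)² = ((-¼*25 + 121/4) + 0)² = ((-25/4 + 121/4) + 0)² = (24 + 0)² = 24² = 576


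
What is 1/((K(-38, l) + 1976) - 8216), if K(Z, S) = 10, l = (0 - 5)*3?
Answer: -1/6230 ≈ -0.00016051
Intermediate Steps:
l = -15 (l = -5*3 = -15)
1/((K(-38, l) + 1976) - 8216) = 1/((10 + 1976) - 8216) = 1/(1986 - 8216) = 1/(-6230) = -1/6230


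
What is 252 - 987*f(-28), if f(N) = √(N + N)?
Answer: 252 - 1974*I*√14 ≈ 252.0 - 7386.0*I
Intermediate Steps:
f(N) = √2*√N (f(N) = √(2*N) = √2*√N)
252 - 987*f(-28) = 252 - 987*√2*√(-28) = 252 - 987*√2*2*I*√7 = 252 - 1974*I*√14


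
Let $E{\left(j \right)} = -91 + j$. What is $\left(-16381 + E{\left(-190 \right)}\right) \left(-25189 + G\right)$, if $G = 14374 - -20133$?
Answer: $-155256516$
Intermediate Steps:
$G = 34507$ ($G = 14374 + 20133 = 34507$)
$\left(-16381 + E{\left(-190 \right)}\right) \left(-25189 + G\right) = \left(-16381 - 281\right) \left(-25189 + 34507\right) = \left(-16381 - 281\right) 9318 = \left(-16662\right) 9318 = -155256516$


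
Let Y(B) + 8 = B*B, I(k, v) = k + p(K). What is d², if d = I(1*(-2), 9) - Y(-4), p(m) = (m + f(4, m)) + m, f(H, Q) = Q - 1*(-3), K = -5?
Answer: 484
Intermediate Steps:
f(H, Q) = 3 + Q (f(H, Q) = Q + 3 = 3 + Q)
p(m) = 3 + 3*m (p(m) = (m + (3 + m)) + m = (3 + 2*m) + m = 3 + 3*m)
I(k, v) = -12 + k (I(k, v) = k + (3 + 3*(-5)) = k + (3 - 15) = k - 12 = -12 + k)
Y(B) = -8 + B² (Y(B) = -8 + B*B = -8 + B²)
d = -22 (d = (-12 + 1*(-2)) - (-8 + (-4)²) = (-12 - 2) - (-8 + 16) = -14 - 1*8 = -14 - 8 = -22)
d² = (-22)² = 484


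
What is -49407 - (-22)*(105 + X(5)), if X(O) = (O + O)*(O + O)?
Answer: -44897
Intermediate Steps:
X(O) = 4*O**2 (X(O) = (2*O)*(2*O) = 4*O**2)
-49407 - (-22)*(105 + X(5)) = -49407 - (-22)*(105 + 4*5**2) = -49407 - (-22)*(105 + 4*25) = -49407 - (-22)*(105 + 100) = -49407 - (-22)*205 = -49407 - 1*(-4510) = -49407 + 4510 = -44897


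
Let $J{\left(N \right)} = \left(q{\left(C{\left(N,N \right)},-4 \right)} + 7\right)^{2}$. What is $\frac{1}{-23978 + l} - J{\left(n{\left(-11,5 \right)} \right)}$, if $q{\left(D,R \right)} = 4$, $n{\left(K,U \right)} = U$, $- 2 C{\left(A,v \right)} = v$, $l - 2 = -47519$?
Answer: $- \frac{8650896}{71495} \approx -121.0$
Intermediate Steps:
$l = -47517$ ($l = 2 - 47519 = -47517$)
$C{\left(A,v \right)} = - \frac{v}{2}$
$J{\left(N \right)} = 121$ ($J{\left(N \right)} = \left(4 + 7\right)^{2} = 11^{2} = 121$)
$\frac{1}{-23978 + l} - J{\left(n{\left(-11,5 \right)} \right)} = \frac{1}{-23978 - 47517} - 121 = \frac{1}{-71495} - 121 = - \frac{1}{71495} - 121 = - \frac{8650896}{71495}$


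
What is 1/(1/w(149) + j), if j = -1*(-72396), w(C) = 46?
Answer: 46/3330217 ≈ 1.3813e-5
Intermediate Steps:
j = 72396
1/(1/w(149) + j) = 1/(1/46 + 72396) = 1/(3330217/46) = 46/3330217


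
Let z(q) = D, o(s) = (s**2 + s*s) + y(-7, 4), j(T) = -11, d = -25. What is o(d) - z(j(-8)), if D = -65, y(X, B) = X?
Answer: 1308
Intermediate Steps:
o(s) = -7 + 2*s**2 (o(s) = (s**2 + s*s) - 7 = (s**2 + s**2) - 7 = 2*s**2 - 7 = -7 + 2*s**2)
z(q) = -65
o(d) - z(j(-8)) = (-7 + 2*(-25)**2) - 1*(-65) = (-7 + 2*625) + 65 = (-7 + 1250) + 65 = 1243 + 65 = 1308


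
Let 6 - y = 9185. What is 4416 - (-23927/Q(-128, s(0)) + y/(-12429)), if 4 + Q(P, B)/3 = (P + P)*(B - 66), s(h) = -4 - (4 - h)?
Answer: 1039474907461/235405260 ≈ 4415.7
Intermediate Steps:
y = -9179 (y = 6 - 1*9185 = 6 - 9185 = -9179)
s(h) = -8 + h (s(h) = -4 + (-4 + h) = -8 + h)
Q(P, B) = -12 + 6*P*(-66 + B) (Q(P, B) = -12 + 3*((P + P)*(B - 66)) = -12 + 3*((2*P)*(-66 + B)) = -12 + 3*(2*P*(-66 + B)) = -12 + 6*P*(-66 + B))
4416 - (-23927/Q(-128, s(0)) + y/(-12429)) = 4416 - (-23927/(-12 - 396*(-128) + 6*(-8 + 0)*(-128)) - 9179/(-12429)) = 4416 - (-23927/(-12 + 50688 + 6*(-8)*(-128)) - 9179*(-1/12429)) = 4416 - (-23927/(-12 + 50688 + 6144) + 9179/12429) = 4416 - (-23927/56820 + 9179/12429) = 4416 - 1*74720699/235405260 = 4416 - 74720699/235405260 = 1039474907461/235405260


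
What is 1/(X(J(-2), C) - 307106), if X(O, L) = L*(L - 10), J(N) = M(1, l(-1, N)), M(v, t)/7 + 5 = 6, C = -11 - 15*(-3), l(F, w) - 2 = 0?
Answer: -1/306290 ≈ -3.2649e-6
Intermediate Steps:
l(F, w) = 2 (l(F, w) = 2 + 0 = 2)
C = 34 (C = -11 + 45 = 34)
M(v, t) = 7 (M(v, t) = -35 + 7*6 = -35 + 42 = 7)
J(N) = 7
X(O, L) = L*(-10 + L)
1/(X(J(-2), C) - 307106) = 1/(34*(-10 + 34) - 307106) = 1/(34*24 - 307106) = 1/(816 - 307106) = 1/(-306290) = -1/306290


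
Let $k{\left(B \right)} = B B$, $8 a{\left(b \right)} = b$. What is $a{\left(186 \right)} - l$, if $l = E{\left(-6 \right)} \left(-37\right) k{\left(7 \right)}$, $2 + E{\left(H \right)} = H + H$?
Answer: $- \frac{101435}{4} \approx -25359.0$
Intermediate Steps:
$a{\left(b \right)} = \frac{b}{8}$
$k{\left(B \right)} = B^{2}$
$E{\left(H \right)} = -2 + 2 H$ ($E{\left(H \right)} = -2 + \left(H + H\right) = -2 + 2 H$)
$l = 25382$ ($l = \left(-2 + 2 \left(-6\right)\right) \left(-37\right) 7^{2} = \left(-2 - 12\right) \left(-37\right) 49 = \left(-14\right) \left(-37\right) 49 = 518 \cdot 49 = 25382$)
$a{\left(186 \right)} - l = \frac{1}{8} \cdot 186 - 25382 = \frac{93}{4} - 25382 = - \frac{101435}{4}$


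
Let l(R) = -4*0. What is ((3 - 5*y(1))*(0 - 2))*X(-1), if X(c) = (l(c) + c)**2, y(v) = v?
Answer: 4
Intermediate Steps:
l(R) = 0
X(c) = c**2 (X(c) = (0 + c)**2 = c**2)
((3 - 5*y(1))*(0 - 2))*X(-1) = ((3 - 5*1)*(0 - 2))*(-1)**2 = ((3 - 5)*(-2))*1 = -2*(-2)*1 = 4*1 = 4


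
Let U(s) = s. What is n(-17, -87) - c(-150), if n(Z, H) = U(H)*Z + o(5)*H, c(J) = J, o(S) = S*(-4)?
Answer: 3369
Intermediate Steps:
o(S) = -4*S
n(Z, H) = -20*H + H*Z (n(Z, H) = H*Z + (-4*5)*H = H*Z - 20*H = -20*H + H*Z)
n(-17, -87) - c(-150) = -87*(-20 - 17) - 1*(-150) = -87*(-37) + 150 = 3219 + 150 = 3369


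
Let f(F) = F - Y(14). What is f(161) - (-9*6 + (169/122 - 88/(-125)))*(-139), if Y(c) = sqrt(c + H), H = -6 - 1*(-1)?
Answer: -107628321/15250 ≈ -7057.6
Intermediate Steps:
H = -5 (H = -6 + 1 = -5)
Y(c) = sqrt(-5 + c) (Y(c) = sqrt(c - 5) = sqrt(-5 + c))
f(F) = -3 + F (f(F) = F - sqrt(-5 + 14) = F - sqrt(9) = F - 1*3 = F - 3 = -3 + F)
f(161) - (-9*6 + (169/122 - 88/(-125)))*(-139) = (-3 + 161) - (-9*6 + (169/122 - 88/(-125)))*(-139) = 158 - (-54 + (169*(1/122) - 88*(-1/125)))*(-139) = 158 - (-54 + (169/122 + 88/125))*(-139) = 158 - (-54 + 31861/15250)*(-139) = 158 - (-791639)*(-139)/15250 = 158 - 1*110037821/15250 = 158 - 110037821/15250 = -107628321/15250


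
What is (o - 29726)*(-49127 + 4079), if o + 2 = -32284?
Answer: 2793516576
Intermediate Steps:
o = -32286 (o = -2 - 32284 = -32286)
(o - 29726)*(-49127 + 4079) = (-32286 - 29726)*(-49127 + 4079) = -62012*(-45048) = 2793516576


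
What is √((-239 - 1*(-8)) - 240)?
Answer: I*√471 ≈ 21.703*I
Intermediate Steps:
√((-239 - 1*(-8)) - 240) = √((-239 + 8) - 240) = √(-231 - 240) = √(-471) = I*√471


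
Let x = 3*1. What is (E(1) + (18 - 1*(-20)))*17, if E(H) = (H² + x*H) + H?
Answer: 731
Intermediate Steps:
x = 3
E(H) = H² + 4*H (E(H) = (H² + 3*H) + H = H² + 4*H)
(E(1) + (18 - 1*(-20)))*17 = (1*(4 + 1) + (18 - 1*(-20)))*17 = (1*5 + (18 + 20))*17 = (5 + 38)*17 = 43*17 = 731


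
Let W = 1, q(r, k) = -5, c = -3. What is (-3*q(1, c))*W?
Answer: 15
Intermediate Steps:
(-3*q(1, c))*W = -3*(-5)*1 = 15*1 = 15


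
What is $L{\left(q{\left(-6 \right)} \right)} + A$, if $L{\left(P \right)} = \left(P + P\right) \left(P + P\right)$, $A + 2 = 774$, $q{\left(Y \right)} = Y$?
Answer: $916$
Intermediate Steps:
$A = 772$ ($A = -2 + 774 = 772$)
$L{\left(P \right)} = 4 P^{2}$ ($L{\left(P \right)} = 2 P 2 P = 4 P^{2}$)
$L{\left(q{\left(-6 \right)} \right)} + A = 4 \left(-6\right)^{2} + 772 = 4 \cdot 36 + 772 = 144 + 772 = 916$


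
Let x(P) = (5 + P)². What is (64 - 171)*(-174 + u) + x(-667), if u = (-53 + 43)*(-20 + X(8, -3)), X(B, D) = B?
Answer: 444022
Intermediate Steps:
u = 120 (u = (-53 + 43)*(-20 + 8) = -10*(-12) = 120)
(64 - 171)*(-174 + u) + x(-667) = (64 - 171)*(-174 + 120) + (5 - 667)² = -107*(-54) + (-662)² = 5778 + 438244 = 444022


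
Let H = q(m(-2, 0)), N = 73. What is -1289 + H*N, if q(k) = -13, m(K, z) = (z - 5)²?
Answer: -2238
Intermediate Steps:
m(K, z) = (-5 + z)²
H = -13
-1289 + H*N = -1289 - 13*73 = -1289 - 949 = -2238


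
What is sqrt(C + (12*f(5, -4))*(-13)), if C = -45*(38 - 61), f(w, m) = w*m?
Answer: sqrt(4155) ≈ 64.459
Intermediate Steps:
f(w, m) = m*w
C = 1035 (C = -45*(-23) = 1035)
sqrt(C + (12*f(5, -4))*(-13)) = sqrt(1035 + (12*(-4*5))*(-13)) = sqrt(1035 + (12*(-20))*(-13)) = sqrt(1035 - 240*(-13)) = sqrt(1035 + 3120) = sqrt(4155)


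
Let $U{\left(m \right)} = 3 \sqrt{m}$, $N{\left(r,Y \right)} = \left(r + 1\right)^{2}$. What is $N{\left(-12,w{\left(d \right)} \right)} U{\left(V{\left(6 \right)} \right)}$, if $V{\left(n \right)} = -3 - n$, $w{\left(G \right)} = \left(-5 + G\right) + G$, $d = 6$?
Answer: $1089 i \approx 1089.0 i$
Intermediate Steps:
$w{\left(G \right)} = -5 + 2 G$
$N{\left(r,Y \right)} = \left(1 + r\right)^{2}$
$N{\left(-12,w{\left(d \right)} \right)} U{\left(V{\left(6 \right)} \right)} = \left(1 - 12\right)^{2} \cdot 3 \sqrt{-3 - 6} = \left(-11\right)^{2} \cdot 3 \sqrt{-3 - 6} = 121 \cdot 3 \sqrt{-9} = 121 \cdot 3 \cdot 3 i = 121 \cdot 9 i = 1089 i$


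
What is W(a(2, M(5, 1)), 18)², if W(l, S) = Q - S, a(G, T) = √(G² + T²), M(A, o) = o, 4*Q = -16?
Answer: 484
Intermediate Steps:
Q = -4 (Q = (¼)*(-16) = -4)
W(l, S) = -4 - S
W(a(2, M(5, 1)), 18)² = (-4 - 1*18)² = (-4 - 18)² = (-22)² = 484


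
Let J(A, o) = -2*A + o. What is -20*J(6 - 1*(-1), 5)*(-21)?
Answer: -3780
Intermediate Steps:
J(A, o) = o - 2*A
-20*J(6 - 1*(-1), 5)*(-21) = -20*(5 - 2*(6 - 1*(-1)))*(-21) = -20*(5 - 2*(6 + 1))*(-21) = -20*(5 - 2*7)*(-21) = -20*(5 - 14)*(-21) = -20*(-9)*(-21) = 180*(-21) = -3780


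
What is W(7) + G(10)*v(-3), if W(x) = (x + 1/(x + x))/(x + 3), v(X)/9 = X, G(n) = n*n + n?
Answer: -415701/140 ≈ -2969.3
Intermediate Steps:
G(n) = n + n² (G(n) = n² + n = n + n²)
v(X) = 9*X
W(x) = (x + 1/(2*x))/(3 + x)
W(7) + G(10)*v(-3) = (½ + 7²)/(7*(3 + 7)) + (10*(1 + 10))*(9*(-3)) = (⅐)*(½ + 49)/10 + (10*11)*(-27) = (⅐)*(⅒)*(99/2) + 110*(-27) = 99/140 - 2970 = -415701/140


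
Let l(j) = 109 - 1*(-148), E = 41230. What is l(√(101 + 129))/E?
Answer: 257/41230 ≈ 0.0062333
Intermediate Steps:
l(j) = 257 (l(j) = 109 + 148 = 257)
l(√(101 + 129))/E = 257/41230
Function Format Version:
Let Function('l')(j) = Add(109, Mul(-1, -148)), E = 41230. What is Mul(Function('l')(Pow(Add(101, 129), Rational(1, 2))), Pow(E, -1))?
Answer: Rational(257, 41230) ≈ 0.0062333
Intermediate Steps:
Function('l')(j) = 257 (Function('l')(j) = Add(109, 148) = 257)
Mul(Function('l')(Pow(Add(101, 129), Rational(1, 2))), Pow(E, -1)) = Mul(257, Pow(41230, -1)) = Mul(257, Rational(1, 41230)) = Rational(257, 41230)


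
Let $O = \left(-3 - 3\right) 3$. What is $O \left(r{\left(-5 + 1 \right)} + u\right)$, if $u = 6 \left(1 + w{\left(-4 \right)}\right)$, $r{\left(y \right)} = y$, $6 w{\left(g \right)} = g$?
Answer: $36$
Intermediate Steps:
$w{\left(g \right)} = \frac{g}{6}$
$u = 2$ ($u = 6 \left(1 + \frac{1}{6} \left(-4\right)\right) = 6 \left(1 - \frac{2}{3}\right) = 6 \cdot \frac{1}{3} = 2$)
$O = -18$ ($O = \left(-6\right) 3 = -18$)
$O \left(r{\left(-5 + 1 \right)} + u\right) = - 18 \left(\left(-5 + 1\right) + 2\right) = - 18 \left(-4 + 2\right) = \left(-18\right) \left(-2\right) = 36$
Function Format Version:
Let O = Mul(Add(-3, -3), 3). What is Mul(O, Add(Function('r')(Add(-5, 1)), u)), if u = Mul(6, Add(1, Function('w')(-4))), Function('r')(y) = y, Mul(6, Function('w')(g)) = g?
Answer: 36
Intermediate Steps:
Function('w')(g) = Mul(Rational(1, 6), g)
u = 2 (u = Mul(6, Add(1, Mul(Rational(1, 6), -4))) = Mul(6, Add(1, Rational(-2, 3))) = Mul(6, Rational(1, 3)) = 2)
O = -18 (O = Mul(-6, 3) = -18)
Mul(O, Add(Function('r')(Add(-5, 1)), u)) = Mul(-18, Add(Add(-5, 1), 2)) = Mul(-18, Add(-4, 2)) = Mul(-18, -2) = 36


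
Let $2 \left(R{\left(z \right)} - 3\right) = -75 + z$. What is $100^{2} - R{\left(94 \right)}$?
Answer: $\frac{19975}{2} \approx 9987.5$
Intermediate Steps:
$R{\left(z \right)} = - \frac{69}{2} + \frac{z}{2}$ ($R{\left(z \right)} = 3 + \frac{-75 + z}{2} = 3 + \left(- \frac{75}{2} + \frac{z}{2}\right) = - \frac{69}{2} + \frac{z}{2}$)
$100^{2} - R{\left(94 \right)} = 100^{2} - \left(- \frac{69}{2} + \frac{1}{2} \cdot 94\right) = 10000 - \left(- \frac{69}{2} + 47\right) = 10000 - \frac{25}{2} = \frac{19975}{2}$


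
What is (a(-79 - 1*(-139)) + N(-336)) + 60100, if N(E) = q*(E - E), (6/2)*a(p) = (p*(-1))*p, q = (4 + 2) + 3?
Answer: 58900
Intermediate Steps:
q = 9 (q = 6 + 3 = 9)
a(p) = -p²/3 (a(p) = ((p*(-1))*p)/3 = ((-p)*p)/3 = (-p²)/3 = -p²/3)
N(E) = 0 (N(E) = 9*(E - E) = 9*0 = 0)
(a(-79 - 1*(-139)) + N(-336)) + 60100 = (-(-79 - 1*(-139))²/3 + 0) + 60100 = (-(-79 + 139)²/3 + 0) + 60100 = (-⅓*60² + 0) + 60100 = (-⅓*3600 + 0) + 60100 = (-1200 + 0) + 60100 = -1200 + 60100 = 58900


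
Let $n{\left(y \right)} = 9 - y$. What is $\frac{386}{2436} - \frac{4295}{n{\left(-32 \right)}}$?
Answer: $- \frac{5223397}{49938} \approx -104.6$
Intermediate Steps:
$\frac{386}{2436} - \frac{4295}{n{\left(-32 \right)}} = \frac{386}{2436} - \frac{4295}{9 - -32} = 386 \cdot \frac{1}{2436} - \frac{4295}{9 + 32} = \frac{193}{1218} - \frac{4295}{41} = - \frac{5223397}{49938}$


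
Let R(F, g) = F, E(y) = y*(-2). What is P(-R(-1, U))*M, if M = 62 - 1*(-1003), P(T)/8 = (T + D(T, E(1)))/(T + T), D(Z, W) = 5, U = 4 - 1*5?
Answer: 25560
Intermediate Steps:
U = -1 (U = 4 - 5 = -1)
E(y) = -2*y
P(T) = 4*(5 + T)/T (P(T) = 8*((T + 5)/(T + T)) = 8*((5 + T)/((2*T))) = 8*((5 + T)*(1/(2*T))) = 8*((5 + T)/(2*T)) = 4*(5 + T)/T)
M = 1065 (M = 62 + 1003 = 1065)
P(-R(-1, U))*M = (4 + 20/((-1*(-1))))*1065 = (4 + 20/1)*1065 = (4 + 20*1)*1065 = (4 + 20)*1065 = 24*1065 = 25560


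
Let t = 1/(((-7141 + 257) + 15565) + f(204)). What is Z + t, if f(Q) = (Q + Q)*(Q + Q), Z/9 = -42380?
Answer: -66803805899/175145 ≈ -3.8142e+5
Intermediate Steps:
Z = -381420 (Z = 9*(-42380) = -381420)
f(Q) = 4*Q² (f(Q) = (2*Q)*(2*Q) = 4*Q²)
t = 1/175145 (t = 1/(((-7141 + 257) + 15565) + 4*204²) = 1/((-6884 + 15565) + 4*41616) = 1/(8681 + 166464) = 1/175145 ≈ 5.7096e-6)
Z + t = -381420 + 1/175145 = -66803805899/175145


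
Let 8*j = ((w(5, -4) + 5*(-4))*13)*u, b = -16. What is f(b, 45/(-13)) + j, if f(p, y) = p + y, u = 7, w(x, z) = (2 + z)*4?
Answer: -8787/26 ≈ -337.96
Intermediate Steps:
w(x, z) = 8 + 4*z
j = -637/2 (j = ((((8 + 4*(-4)) + 5*(-4))*13)*7)/8 = ((((8 - 16) - 20)*13)*7)/8 = (((-8 - 20)*13)*7)/8 = (-28*13*7)/8 = (-364*7)/8 = (1/8)*(-2548) = -637/2 ≈ -318.50)
f(b, 45/(-13)) + j = (-16 + 45/(-13)) - 637/2 = (-16 + 45*(-1/13)) - 637/2 = (-16 - 45/13) - 637/2 = -253/13 - 637/2 = -8787/26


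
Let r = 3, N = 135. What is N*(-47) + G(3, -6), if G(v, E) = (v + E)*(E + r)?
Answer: -6336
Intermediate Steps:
G(v, E) = (3 + E)*(E + v) (G(v, E) = (v + E)*(E + 3) = (E + v)*(3 + E) = (3 + E)*(E + v))
N*(-47) + G(3, -6) = 135*(-47) + ((-6)² + 3*(-6) + 3*3 - 6*3) = -6345 + (36 - 18 + 9 - 18) = -6345 + 9 = -6336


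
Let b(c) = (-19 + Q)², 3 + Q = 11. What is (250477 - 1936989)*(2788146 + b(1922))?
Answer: -4702445754704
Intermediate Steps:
Q = 8 (Q = -3 + 11 = 8)
b(c) = 121 (b(c) = (-19 + 8)² = (-11)² = 121)
(250477 - 1936989)*(2788146 + b(1922)) = (250477 - 1936989)*(2788146 + 121) = -1686512*2788267 = -4702445754704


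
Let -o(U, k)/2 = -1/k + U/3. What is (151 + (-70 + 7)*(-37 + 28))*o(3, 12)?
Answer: -3949/3 ≈ -1316.3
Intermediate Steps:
o(U, k) = 2/k - 2*U/3 (o(U, k) = -2*(-1/k + U/3) = 2/k - 2*U/3)
(151 + (-70 + 7)*(-37 + 28))*o(3, 12) = (151 + (-70 + 7)*(-37 + 28))*(2/12 - ⅔*3) = (151 - 63*(-9))*(2*(1/12) - 2) = (151 + 567)*(⅙ - 2) = 718*(-11/6) = -3949/3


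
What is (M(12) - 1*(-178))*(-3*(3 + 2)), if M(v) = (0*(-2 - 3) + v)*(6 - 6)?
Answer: -2670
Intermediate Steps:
M(v) = 0 (M(v) = (0*(-5) + v)*0 = (0 + v)*0 = v*0 = 0)
(M(12) - 1*(-178))*(-3*(3 + 2)) = (0 - 1*(-178))*(-3*(3 + 2)) = (0 + 178)*(-3*5) = 178*(-15) = -2670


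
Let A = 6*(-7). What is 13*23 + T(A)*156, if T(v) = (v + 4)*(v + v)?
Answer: 498251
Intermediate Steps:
A = -42
T(v) = 2*v*(4 + v) (T(v) = (4 + v)*(2*v) = 2*v*(4 + v))
13*23 + T(A)*156 = 13*23 + (2*(-42)*(4 - 42))*156 = 299 + (2*(-42)*(-38))*156 = 299 + 3192*156 = 299 + 497952 = 498251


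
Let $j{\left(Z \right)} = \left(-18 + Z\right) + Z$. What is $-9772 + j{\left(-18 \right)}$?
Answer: $-9826$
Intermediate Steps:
$j{\left(Z \right)} = -18 + 2 Z$
$-9772 + j{\left(-18 \right)} = -9772 + \left(-18 + 2 \left(-18\right)\right) = -9772 - 54 = -9826$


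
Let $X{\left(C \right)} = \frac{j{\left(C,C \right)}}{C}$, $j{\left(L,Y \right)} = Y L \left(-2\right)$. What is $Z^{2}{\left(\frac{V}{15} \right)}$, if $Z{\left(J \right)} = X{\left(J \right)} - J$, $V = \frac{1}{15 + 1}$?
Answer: $\frac{1}{6400} \approx 0.00015625$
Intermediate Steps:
$j{\left(L,Y \right)} = - 2 L Y$ ($j{\left(L,Y \right)} = L Y \left(-2\right) = - 2 L Y$)
$V = \frac{1}{16} \approx 0.0625$
$X{\left(C \right)} = - 2 C$ ($X{\left(C \right)} = \frac{\left(-2\right) C C}{C} = \frac{\left(-2\right) C^{2}}{C} = - 2 C$)
$Z{\left(J \right)} = - 3 J$ ($Z{\left(J \right)} = - 2 J - J = - 3 J$)
$Z^{2}{\left(\frac{V}{15} \right)} = \left(- 3 \frac{1}{16 \cdot 15}\right)^{2} = \left(- 3 \cdot \frac{1}{16} \cdot \frac{1}{15}\right)^{2} = \left(\left(-3\right) \frac{1}{240}\right)^{2} = \left(- \frac{1}{80}\right)^{2} = \frac{1}{6400}$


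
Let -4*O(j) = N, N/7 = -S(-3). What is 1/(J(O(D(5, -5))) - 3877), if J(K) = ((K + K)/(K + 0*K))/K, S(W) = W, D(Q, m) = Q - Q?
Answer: -21/81425 ≈ -0.00025791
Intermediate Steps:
D(Q, m) = 0
N = 21 (N = 7*(-1*(-3)) = 7*3 = 21)
O(j) = -21/4 (O(j) = -¼*21 = -21/4)
J(K) = 2/K (J(K) = ((2*K)/(K + 0))/K = ((2*K)/K)/K = 2/K)
1/(J(O(D(5, -5))) - 3877) = 1/(2/(-21/4) - 3877) = 1/(2*(-4/21) - 3877) = 1/(-8/21 - 3877) = 1/(-81425/21) = -21/81425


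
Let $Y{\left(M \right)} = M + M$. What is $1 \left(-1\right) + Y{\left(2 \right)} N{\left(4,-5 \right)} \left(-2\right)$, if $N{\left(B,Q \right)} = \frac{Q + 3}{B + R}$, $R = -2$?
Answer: $7$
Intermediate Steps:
$N{\left(B,Q \right)} = \frac{3 + Q}{-2 + B}$ ($N{\left(B,Q \right)} = \frac{Q + 3}{B - 2} = \frac{3 + Q}{-2 + B}$)
$Y{\left(M \right)} = 2 M$
$1 \left(-1\right) + Y{\left(2 \right)} N{\left(4,-5 \right)} \left(-2\right) = 1 \left(-1\right) + 2 \cdot 2 \frac{3 - 5}{-2 + 4} \left(-2\right) = -1 + 4 \cdot \frac{1}{2} \left(-2\right) \left(-2\right) = -1 + 4 \left(-1\right) \left(-2\right) = -1 - -8 = -1 + 8 = 7$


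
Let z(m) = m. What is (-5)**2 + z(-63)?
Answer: -38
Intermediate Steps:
(-5)**2 + z(-63) = (-5)**2 - 63 = 25 - 63 = -38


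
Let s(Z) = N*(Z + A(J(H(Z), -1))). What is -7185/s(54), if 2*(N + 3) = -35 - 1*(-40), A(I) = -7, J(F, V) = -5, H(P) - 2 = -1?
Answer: 14370/47 ≈ 305.74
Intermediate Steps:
H(P) = 1 (H(P) = 2 - 1 = 1)
N = -½ (N = -3 + (-35 - 1*(-40))/2 = -3 + (-35 + 40)/2 = -3 + (½)*5 = -3 + 5/2 = -½ ≈ -0.50000)
s(Z) = 7/2 - Z/2 (s(Z) = -(Z - 7)/2 = -(-7 + Z)/2 = 7/2 - Z/2)
-7185/s(54) = -7185/(7/2 - ½*54) = -7185/(7/2 - 27) = -7185/(-47/2) = -7185*(-2/47) = 14370/47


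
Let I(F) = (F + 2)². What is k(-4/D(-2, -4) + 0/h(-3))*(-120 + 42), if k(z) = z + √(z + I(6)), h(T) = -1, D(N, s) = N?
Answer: -156 - 78*√66 ≈ -789.67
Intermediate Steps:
I(F) = (2 + F)²
k(z) = z + √(64 + z) (k(z) = z + √(z + (2 + 6)²) = z + √(z + 8²) = z + √(z + 64) = z + √(64 + z))
k(-4/D(-2, -4) + 0/h(-3))*(-120 + 42) = ((-4/(-2) + 0/(-1)) + √(64 + (-4/(-2) + 0/(-1))))*(-120 + 42) = ((-4*(-½) + 0*(-1)) + √(64 + (-4*(-½) + 0*(-1))))*(-78) = ((2 + 0) + √(64 + (2 + 0)))*(-78) = (2 + √(64 + 2))*(-78) = (2 + √66)*(-78) = -156 - 78*√66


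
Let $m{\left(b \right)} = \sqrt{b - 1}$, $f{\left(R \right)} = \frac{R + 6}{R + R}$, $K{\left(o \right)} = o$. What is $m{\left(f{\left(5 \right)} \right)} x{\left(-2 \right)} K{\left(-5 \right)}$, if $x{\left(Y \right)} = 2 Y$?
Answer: $2 \sqrt{10} \approx 6.3246$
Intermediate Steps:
$f{\left(R \right)} = \frac{6 + R}{2 R}$
$m{\left(b \right)} = \sqrt{-1 + b}$
$m{\left(f{\left(5 \right)} \right)} x{\left(-2 \right)} K{\left(-5 \right)} = \sqrt{-1 + \frac{6 + 5}{2 \cdot 5}} \cdot 2 \left(-2\right) \left(-5\right) = \sqrt{-1 + \frac{1}{2} \cdot \frac{1}{5} \cdot 11} \left(-4\right) \left(-5\right) = \sqrt{-1 + \frac{11}{10}} \left(-4\right) \left(-5\right) = \sqrt{\frac{1}{10}} \left(-4\right) \left(-5\right) = \frac{\sqrt{10}}{10} \left(-4\right) \left(-5\right) = - \frac{2 \sqrt{10}}{5} \left(-5\right) = 2 \sqrt{10}$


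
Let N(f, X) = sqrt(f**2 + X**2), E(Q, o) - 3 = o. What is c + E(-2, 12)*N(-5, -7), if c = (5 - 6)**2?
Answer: 1 + 15*sqrt(74) ≈ 130.03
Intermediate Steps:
E(Q, o) = 3 + o
c = 1 (c = (-1)**2 = 1)
N(f, X) = sqrt(X**2 + f**2)
c + E(-2, 12)*N(-5, -7) = 1 + (3 + 12)*sqrt((-7)**2 + (-5)**2) = 1 + 15*sqrt(49 + 25) = 1 + 15*sqrt(74)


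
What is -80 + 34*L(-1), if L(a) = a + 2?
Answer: -46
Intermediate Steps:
L(a) = 2 + a
-80 + 34*L(-1) = -80 + 34*(2 - 1) = -80 + 34*1 = -80 + 34 = -46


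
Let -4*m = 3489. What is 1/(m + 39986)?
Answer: 4/156455 ≈ 2.5566e-5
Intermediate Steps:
m = -3489/4 (m = -1/4*3489 = -3489/4 ≈ -872.25)
1/(m + 39986) = 1/(-3489/4 + 39986) = 1/(156455/4) = 4/156455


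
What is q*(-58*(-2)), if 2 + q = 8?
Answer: 696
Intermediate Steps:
q = 6 (q = -2 + 8 = 6)
q*(-58*(-2)) = 6*(-58*(-2)) = 6*116 = 696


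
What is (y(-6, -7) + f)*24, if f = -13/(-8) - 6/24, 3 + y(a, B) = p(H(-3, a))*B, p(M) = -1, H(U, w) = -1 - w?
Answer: 129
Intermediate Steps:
y(a, B) = -3 - B
f = 11/8 (f = -13*(-1/8) - 6*1/24 = 13/8 - 1/4 = 11/8 ≈ 1.3750)
(y(-6, -7) + f)*24 = ((-3 - 1*(-7)) + 11/8)*24 = ((-3 + 7) + 11/8)*24 = (4 + 11/8)*24 = (43/8)*24 = 129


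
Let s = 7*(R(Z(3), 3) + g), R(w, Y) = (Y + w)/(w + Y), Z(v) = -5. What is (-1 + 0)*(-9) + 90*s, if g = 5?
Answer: 3789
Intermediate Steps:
R(w, Y) = 1 (R(w, Y) = (Y + w)/(Y + w) = 1)
s = 42 (s = 7*(1 + 5) = 7*6 = 42)
(-1 + 0)*(-9) + 90*s = (-1 + 0)*(-9) + 90*42 = -1*(-9) + 3780 = 9 + 3780 = 3789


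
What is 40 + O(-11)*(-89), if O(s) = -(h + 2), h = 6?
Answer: 752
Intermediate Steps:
O(s) = -8 (O(s) = -(6 + 2) = -1*8 = -8)
40 + O(-11)*(-89) = 40 - 8*(-89) = 40 + 712 = 752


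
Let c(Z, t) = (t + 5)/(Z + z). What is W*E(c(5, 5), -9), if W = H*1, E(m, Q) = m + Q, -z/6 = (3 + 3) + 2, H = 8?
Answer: -3176/43 ≈ -73.860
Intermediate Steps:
z = -48 (z = -6*((3 + 3) + 2) = -6*(6 + 2) = -6*8 = -48)
c(Z, t) = (5 + t)/(-48 + Z) (c(Z, t) = (t + 5)/(Z - 48) = (5 + t)/(-48 + Z))
E(m, Q) = Q + m
W = 8 (W = 8*1 = 8)
W*E(c(5, 5), -9) = 8*(-9 + (5 + 5)/(-48 + 5)) = 8*(-9 + 10/(-43)) = 8*(-9 - 1/43*10) = 8*(-9 - 10/43) = 8*(-397/43) = -3176/43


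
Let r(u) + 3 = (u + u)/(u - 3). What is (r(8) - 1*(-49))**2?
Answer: 60516/25 ≈ 2420.6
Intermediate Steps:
r(u) = -3 + 2*u/(-3 + u) (r(u) = -3 + (u + u)/(u - 3) = -3 + (2*u)/(-3 + u) = -3 + 2*u/(-3 + u))
(r(8) - 1*(-49))**2 = ((9 - 1*8)/(-3 + 8) - 1*(-49))**2 = ((9 - 8)/5 + 49)**2 = ((1/5)*1 + 49)**2 = (1/5 + 49)**2 = (246/5)**2 = 60516/25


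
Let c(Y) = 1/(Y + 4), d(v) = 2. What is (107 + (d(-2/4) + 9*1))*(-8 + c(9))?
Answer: -12154/13 ≈ -934.92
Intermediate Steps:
c(Y) = 1/(4 + Y)
(107 + (d(-2/4) + 9*1))*(-8 + c(9)) = (107 + (2 + 9*1))*(-8 + 1/(4 + 9)) = (107 + (2 + 9))*(-8 + 1/13) = (107 + 11)*(-8 + 1/13) = 118*(-103/13) = -12154/13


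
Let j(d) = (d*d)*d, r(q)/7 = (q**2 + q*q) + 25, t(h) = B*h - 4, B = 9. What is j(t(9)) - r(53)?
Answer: 417032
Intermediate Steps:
t(h) = -4 + 9*h (t(h) = 9*h - 4 = -4 + 9*h)
r(q) = 175 + 14*q**2 (r(q) = 7*((q**2 + q*q) + 25) = 7*((q**2 + q**2) + 25) = 7*(2*q**2 + 25) = 7*(25 + 2*q**2) = 175 + 14*q**2)
j(d) = d**3 (j(d) = d**2*d = d**3)
j(t(9)) - r(53) = (-4 + 9*9)**3 - (175 + 14*53**2) = (-4 + 81)**3 - (175 + 14*2809) = 77**3 - (175 + 39326) = 456533 - 1*39501 = 456533 - 39501 = 417032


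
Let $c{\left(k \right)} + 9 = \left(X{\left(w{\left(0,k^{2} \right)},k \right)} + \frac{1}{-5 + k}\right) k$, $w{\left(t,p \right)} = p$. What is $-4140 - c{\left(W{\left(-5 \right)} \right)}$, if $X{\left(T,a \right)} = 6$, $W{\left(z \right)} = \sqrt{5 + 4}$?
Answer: $- \frac{8295}{2} \approx -4147.5$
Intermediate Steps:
$W{\left(z \right)} = 3$ ($W{\left(z \right)} = \sqrt{9} = 3$)
$c{\left(k \right)} = -9 + k \left(6 + \frac{1}{-5 + k}\right)$ ($c{\left(k \right)} = -9 + \left(6 + \frac{1}{-5 + k}\right) k = -9 + k \left(6 + \frac{1}{-5 + k}\right)$)
$-4140 - c{\left(W{\left(-5 \right)} \right)} = -4140 - \frac{45 - 114 + 6 \cdot 3^{2}}{-5 + 3} = -4140 - \frac{45 - 114 + 6 \cdot 9}{-2} = -4140 - - \frac{45 - 114 + 54}{2} = -4140 - \left(- \frac{1}{2}\right) \left(-15\right) = -4140 - \frac{15}{2} = - \frac{8295}{2}$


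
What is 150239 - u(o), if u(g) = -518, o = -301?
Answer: 150757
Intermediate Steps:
150239 - u(o) = 150239 - 1*(-518) = 150239 + 518 = 150757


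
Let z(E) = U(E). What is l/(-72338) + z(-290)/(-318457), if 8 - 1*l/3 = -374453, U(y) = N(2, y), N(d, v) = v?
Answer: -357728202011/23036542466 ≈ -15.529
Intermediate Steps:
U(y) = y
l = 1123383 (l = 24 - 3*(-374453) = 24 + 1123359 = 1123383)
z(E) = E
l/(-72338) + z(-290)/(-318457) = 1123383/(-72338) - 290/(-318457) = 1123383*(-1/72338) - 290*(-1/318457) = -1123383/72338 + 290/318457 = -357728202011/23036542466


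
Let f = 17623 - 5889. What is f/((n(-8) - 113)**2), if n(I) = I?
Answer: 11734/14641 ≈ 0.80145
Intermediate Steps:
f = 11734
f/((n(-8) - 113)**2) = 11734/((-8 - 113)**2) = 11734/((-121)**2) = 11734/14641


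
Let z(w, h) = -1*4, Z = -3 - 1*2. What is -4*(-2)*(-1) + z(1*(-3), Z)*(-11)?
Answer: 36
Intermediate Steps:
Z = -5 (Z = -3 - 2 = -5)
z(w, h) = -4
-4*(-2)*(-1) + z(1*(-3), Z)*(-11) = -4*(-2)*(-1) - 4*(-11) = 8*(-1) + 44 = -8 + 44 = 36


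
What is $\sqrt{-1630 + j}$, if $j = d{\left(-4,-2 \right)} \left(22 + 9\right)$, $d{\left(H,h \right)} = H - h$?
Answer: $6 i \sqrt{47} \approx 41.134 i$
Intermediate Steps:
$j = -62$ ($j = \left(-4 - -2\right) \left(22 + 9\right) = \left(-4 + 2\right) 31 = \left(-2\right) 31 = -62$)
$\sqrt{-1630 + j} = \sqrt{-1630 - 62} = \sqrt{-1692} = 6 i \sqrt{47}$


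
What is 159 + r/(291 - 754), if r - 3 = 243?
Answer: 73371/463 ≈ 158.47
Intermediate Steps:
r = 246 (r = 3 + 243 = 246)
159 + r/(291 - 754) = 159 + 246/(291 - 754) = 159 + 246/(-463) = 159 - 1/463*246 = 159 - 246/463 = 73371/463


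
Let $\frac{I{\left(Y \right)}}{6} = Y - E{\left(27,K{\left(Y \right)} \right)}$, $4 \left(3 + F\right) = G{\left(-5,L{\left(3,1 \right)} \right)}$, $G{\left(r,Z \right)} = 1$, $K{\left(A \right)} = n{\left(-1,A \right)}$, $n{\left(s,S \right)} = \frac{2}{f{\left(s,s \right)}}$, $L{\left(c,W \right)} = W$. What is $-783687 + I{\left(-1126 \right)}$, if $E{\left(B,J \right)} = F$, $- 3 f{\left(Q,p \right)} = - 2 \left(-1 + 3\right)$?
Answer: $- \frac{1580853}{2} \approx -7.9043 \cdot 10^{5}$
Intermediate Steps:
$f{\left(Q,p \right)} = \frac{4}{3}$ ($f{\left(Q,p \right)} = - \frac{\left(-2\right) \left(-1 + 3\right)}{3} = - \frac{\left(-2\right) 2}{3} = \left(- \frac{1}{3}\right) \left(-4\right) = \frac{4}{3}$)
$n{\left(s,S \right)} = \frac{3}{2}$ ($n{\left(s,S \right)} = \frac{2}{\frac{4}{3}} = 2 \cdot \frac{3}{4} = \frac{3}{2}$)
$K{\left(A \right)} = \frac{3}{2}$
$F = - \frac{11}{4}$ ($F = -3 + \frac{1}{4} \cdot 1 = -3 + \frac{1}{4} = - \frac{11}{4} \approx -2.75$)
$E{\left(B,J \right)} = - \frac{11}{4}$
$I{\left(Y \right)} = \frac{33}{2} + 6 Y$ ($I{\left(Y \right)} = 6 \left(Y - - \frac{11}{4}\right) = 6 \left(Y + \frac{11}{4}\right) = 6 \left(\frac{11}{4} + Y\right) = \frac{33}{2} + 6 Y$)
$-783687 + I{\left(-1126 \right)} = -783687 + \left(\frac{33}{2} + 6 \left(-1126\right)\right) = -783687 + \left(\frac{33}{2} - 6756\right) = -783687 - \frac{13479}{2} = - \frac{1580853}{2}$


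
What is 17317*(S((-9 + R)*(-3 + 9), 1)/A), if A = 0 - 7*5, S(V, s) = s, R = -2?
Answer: -17317/35 ≈ -494.77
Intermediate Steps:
A = -35 (A = 0 - 35 = -35)
17317*(S((-9 + R)*(-3 + 9), 1)/A) = 17317*(1/(-35)) = 17317*(1*(-1/35)) = 17317*(-1/35) = -17317/35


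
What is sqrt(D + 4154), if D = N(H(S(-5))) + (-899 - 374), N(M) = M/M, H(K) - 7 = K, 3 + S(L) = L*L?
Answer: sqrt(2882) ≈ 53.684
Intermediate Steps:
S(L) = -3 + L**2 (S(L) = -3 + L*L = -3 + L**2)
H(K) = 7 + K
N(M) = 1
D = -1272 (D = 1 + (-899 - 374) = 1 - 1273 = -1272)
sqrt(D + 4154) = sqrt(-1272 + 4154) = sqrt(2882)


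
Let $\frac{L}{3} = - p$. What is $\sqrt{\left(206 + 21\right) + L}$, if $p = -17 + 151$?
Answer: $5 i \sqrt{7} \approx 13.229 i$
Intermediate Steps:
$p = 134$
$L = -402$ ($L = 3 \left(\left(-1\right) 134\right) = 3 \left(-134\right) = -402$)
$\sqrt{\left(206 + 21\right) + L} = \sqrt{\left(206 + 21\right) - 402} = \sqrt{227 - 402} = \sqrt{-175} = 5 i \sqrt{7}$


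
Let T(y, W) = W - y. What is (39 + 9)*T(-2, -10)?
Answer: -384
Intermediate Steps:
(39 + 9)*T(-2, -10) = (39 + 9)*(-10 - 1*(-2)) = 48*(-10 + 2) = 48*(-8) = -384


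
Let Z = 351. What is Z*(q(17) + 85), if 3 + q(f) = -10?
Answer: 25272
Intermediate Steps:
q(f) = -13 (q(f) = -3 - 10 = -13)
Z*(q(17) + 85) = 351*(-13 + 85) = 351*72 = 25272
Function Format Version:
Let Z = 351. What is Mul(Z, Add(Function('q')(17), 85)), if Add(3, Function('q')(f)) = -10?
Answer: 25272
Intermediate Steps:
Function('q')(f) = -13 (Function('q')(f) = Add(-3, -10) = -13)
Mul(Z, Add(Function('q')(17), 85)) = Mul(351, Add(-13, 85)) = Mul(351, 72) = 25272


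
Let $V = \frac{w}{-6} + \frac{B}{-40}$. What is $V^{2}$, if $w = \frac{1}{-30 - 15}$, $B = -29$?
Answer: $\frac{619369}{1166400} \approx 0.53101$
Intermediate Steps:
$w = - \frac{1}{45}$ ($w = \frac{1}{-45} = - \frac{1}{45} \approx -0.022222$)
$V = \frac{787}{1080}$ ($V = - \frac{1}{45 \left(-6\right)} - \frac{29}{-40} = \left(- \frac{1}{45}\right) \left(- \frac{1}{6}\right) - - \frac{29}{40} = \frac{1}{270} + \frac{29}{40} = \frac{787}{1080} \approx 0.7287$)
$V^{2} = \left(\frac{787}{1080}\right)^{2} = \frac{619369}{1166400}$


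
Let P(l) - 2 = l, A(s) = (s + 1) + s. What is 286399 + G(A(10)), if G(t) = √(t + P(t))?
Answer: 286399 + 2*√11 ≈ 2.8641e+5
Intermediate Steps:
A(s) = 1 + 2*s (A(s) = (1 + s) + s = 1 + 2*s)
P(l) = 2 + l
G(t) = √(2 + 2*t) (G(t) = √(t + (2 + t)) = √(2 + 2*t))
286399 + G(A(10)) = 286399 + √(2 + 2*(1 + 2*10)) = 286399 + √(2 + 2*(1 + 20)) = 286399 + √(2 + 2*21) = 286399 + √(2 + 42) = 286399 + √44 = 286399 + 2*√11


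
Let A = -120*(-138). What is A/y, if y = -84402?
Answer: -920/4689 ≈ -0.19620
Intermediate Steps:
A = 16560
A/y = 16560/(-84402) = 16560*(-1/84402) = -920/4689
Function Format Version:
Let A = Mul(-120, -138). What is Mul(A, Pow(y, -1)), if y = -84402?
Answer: Rational(-920, 4689) ≈ -0.19620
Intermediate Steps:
A = 16560
Mul(A, Pow(y, -1)) = Mul(16560, Pow(-84402, -1)) = Mul(16560, Rational(-1, 84402)) = Rational(-920, 4689)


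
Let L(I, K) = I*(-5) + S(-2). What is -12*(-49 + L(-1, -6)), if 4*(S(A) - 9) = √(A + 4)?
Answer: 420 - 3*√2 ≈ 415.76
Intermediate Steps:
S(A) = 9 + √(4 + A)/4 (S(A) = 9 + √(A + 4)/4 = 9 + √(4 + A)/4)
L(I, K) = 9 - 5*I + √2/4 (L(I, K) = I*(-5) + (9 + √(4 - 2)/4) = -5*I + (9 + √2/4) = 9 - 5*I + √2/4)
-12*(-49 + L(-1, -6)) = -12*(-49 + (9 - 5*(-1) + √2/4)) = -12*(-49 + (9 + 5 + √2/4)) = -12*(-49 + (14 + √2/4)) = -12*(-35 + √2/4) = 420 - 3*√2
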